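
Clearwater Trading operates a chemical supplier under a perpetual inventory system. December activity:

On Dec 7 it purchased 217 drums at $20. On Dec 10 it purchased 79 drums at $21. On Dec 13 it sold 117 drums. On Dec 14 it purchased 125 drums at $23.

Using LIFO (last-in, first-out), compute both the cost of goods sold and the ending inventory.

COGS = $2,419; ending inventory = $6,455

Dec 13, 117 sold [LIFO — newest first]: 79 @ $21 + 38 @ $20 = $2,419
Ending inventory: 179 @ $20 + 125 @ $23 = $6,455
Check: goods available $8,874 = COGS $2,419 + ending $6,455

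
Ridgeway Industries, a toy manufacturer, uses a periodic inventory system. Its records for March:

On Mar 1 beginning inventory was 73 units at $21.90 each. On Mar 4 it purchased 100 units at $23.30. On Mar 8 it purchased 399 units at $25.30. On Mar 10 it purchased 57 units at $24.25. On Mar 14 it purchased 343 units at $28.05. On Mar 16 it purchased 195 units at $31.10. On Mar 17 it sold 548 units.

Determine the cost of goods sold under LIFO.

COGS = $15,928.15

Mar 17, 548 sold [LIFO — newest first]: 195 @ $31.10 + 343 @ $28.05 + 10 @ $24.25 = $15,928.15
Ending inventory: 73 @ $21.90 + 100 @ $23.30 + 399 @ $25.30 + 47 @ $24.25 = $15,163.15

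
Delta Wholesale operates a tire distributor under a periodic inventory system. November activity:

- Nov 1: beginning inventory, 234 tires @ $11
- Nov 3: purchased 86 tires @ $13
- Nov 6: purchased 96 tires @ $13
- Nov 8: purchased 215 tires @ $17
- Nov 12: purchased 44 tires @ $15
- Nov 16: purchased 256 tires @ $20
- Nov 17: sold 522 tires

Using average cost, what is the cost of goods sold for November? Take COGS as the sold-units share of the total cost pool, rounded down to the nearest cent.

Nov 17, sell 522: 522/931 × $14,375.00 → $8,059.88
Ending inventory (cost pool remaining) = $6,315.12
Check: goods available $14,375.00 = COGS $8,059.88 + ending $6,315.12

COGS = $8,059.88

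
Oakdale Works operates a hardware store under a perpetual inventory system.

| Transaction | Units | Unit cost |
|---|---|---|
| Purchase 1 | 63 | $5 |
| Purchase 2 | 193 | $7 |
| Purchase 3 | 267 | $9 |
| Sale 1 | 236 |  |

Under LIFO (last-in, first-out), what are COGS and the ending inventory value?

Sale 1 (236) [LIFO — newest first]: 236 @ $9 = $2,124
Ending inventory: 63 @ $5 + 193 @ $7 + 31 @ $9 = $1,945

COGS = $2,124; ending inventory = $1,945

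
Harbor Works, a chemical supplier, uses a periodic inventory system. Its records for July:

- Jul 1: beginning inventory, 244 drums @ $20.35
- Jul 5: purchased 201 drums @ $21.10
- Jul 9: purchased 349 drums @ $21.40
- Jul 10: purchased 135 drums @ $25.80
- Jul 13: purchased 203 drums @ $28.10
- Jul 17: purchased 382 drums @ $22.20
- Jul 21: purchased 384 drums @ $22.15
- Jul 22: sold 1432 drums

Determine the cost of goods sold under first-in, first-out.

Jul 22, 1432 sold [FIFO — oldest first]: 244 @ $20.35 + 201 @ $21.10 + 349 @ $21.40 + 135 @ $25.80 + 203 @ $28.10 + 300 @ $22.20 = $32,522.40
Ending inventory: 82 @ $22.20 + 384 @ $22.15 = $10,326.00

COGS = $32,522.40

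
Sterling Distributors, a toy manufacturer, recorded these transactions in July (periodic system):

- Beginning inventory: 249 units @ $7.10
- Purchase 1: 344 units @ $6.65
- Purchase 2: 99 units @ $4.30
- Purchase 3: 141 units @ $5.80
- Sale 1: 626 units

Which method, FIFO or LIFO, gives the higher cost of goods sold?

FIFO

FIFO COGS: 249 @ $7.10 + 344 @ $6.65 + 33 @ $4.30 = $4,197.40
LIFO COGS: 141 @ $5.80 + 99 @ $4.30 + 344 @ $6.65 + 42 @ $7.10 = $3,829.30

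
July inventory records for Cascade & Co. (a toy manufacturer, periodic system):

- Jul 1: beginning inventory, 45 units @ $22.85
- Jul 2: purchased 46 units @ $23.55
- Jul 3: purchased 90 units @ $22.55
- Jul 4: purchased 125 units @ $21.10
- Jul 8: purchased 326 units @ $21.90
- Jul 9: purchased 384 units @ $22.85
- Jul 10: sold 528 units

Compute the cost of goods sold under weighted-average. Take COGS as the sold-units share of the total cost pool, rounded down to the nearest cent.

COGS = $11,792.87

Jul 10, sell 528: 528/1016 × $22,692.35 → $11,792.87
Ending inventory (cost pool remaining) = $10,899.48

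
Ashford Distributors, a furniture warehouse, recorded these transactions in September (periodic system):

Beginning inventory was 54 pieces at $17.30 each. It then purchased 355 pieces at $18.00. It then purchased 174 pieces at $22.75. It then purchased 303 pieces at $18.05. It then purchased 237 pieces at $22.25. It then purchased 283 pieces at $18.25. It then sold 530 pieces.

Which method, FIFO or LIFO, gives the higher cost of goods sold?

FIFO COGS: 54 @ $17.30 + 355 @ $18.00 + 121 @ $22.75 = $10,076.95
LIFO COGS: 283 @ $18.25 + 237 @ $22.25 + 10 @ $18.05 = $10,618.50

LIFO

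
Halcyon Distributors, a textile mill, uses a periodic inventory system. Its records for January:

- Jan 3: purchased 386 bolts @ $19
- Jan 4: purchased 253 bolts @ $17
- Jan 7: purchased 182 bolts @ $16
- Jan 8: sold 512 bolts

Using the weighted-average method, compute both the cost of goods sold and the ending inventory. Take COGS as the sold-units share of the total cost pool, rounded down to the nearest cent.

COGS = $9,071.94; ending inventory = $5,475.06

Jan 8, sell 512: 512/821 × $14,547.00 → $9,071.94
Ending inventory (cost pool remaining) = $5,475.06
Check: goods available $14,547.00 = COGS $9,071.94 + ending $5,475.06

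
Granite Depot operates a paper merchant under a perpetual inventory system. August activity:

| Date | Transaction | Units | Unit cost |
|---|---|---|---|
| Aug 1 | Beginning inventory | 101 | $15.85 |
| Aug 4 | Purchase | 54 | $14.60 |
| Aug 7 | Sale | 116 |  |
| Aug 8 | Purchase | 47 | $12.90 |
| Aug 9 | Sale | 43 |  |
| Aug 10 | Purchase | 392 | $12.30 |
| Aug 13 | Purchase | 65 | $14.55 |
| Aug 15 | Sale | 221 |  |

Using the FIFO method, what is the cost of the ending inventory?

Ending inventory = $3,577.95

Aug 7, 116 sold [FIFO — oldest first]: 101 @ $15.85 + 15 @ $14.60 = $1,819.85
Aug 9, 43 sold [FIFO — oldest first]: 39 @ $14.60 + 4 @ $12.90 = $621.00
Aug 15, 221 sold [FIFO — oldest first]: 43 @ $12.90 + 178 @ $12.30 = $2,744.10
Total COGS = $1,819.85 + $621.00 + $2,744.10 = $5,184.95
Ending inventory: 214 @ $12.30 + 65 @ $14.55 = $3,577.95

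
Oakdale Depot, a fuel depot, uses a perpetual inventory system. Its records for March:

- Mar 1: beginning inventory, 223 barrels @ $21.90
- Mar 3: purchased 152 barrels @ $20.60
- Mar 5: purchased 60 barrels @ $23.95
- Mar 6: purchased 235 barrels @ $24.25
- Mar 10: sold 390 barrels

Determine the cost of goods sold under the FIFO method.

Mar 10, 390 sold [FIFO — oldest first]: 223 @ $21.90 + 152 @ $20.60 + 15 @ $23.95 = $8,374.15
Ending inventory: 45 @ $23.95 + 235 @ $24.25 = $6,776.50

COGS = $8,374.15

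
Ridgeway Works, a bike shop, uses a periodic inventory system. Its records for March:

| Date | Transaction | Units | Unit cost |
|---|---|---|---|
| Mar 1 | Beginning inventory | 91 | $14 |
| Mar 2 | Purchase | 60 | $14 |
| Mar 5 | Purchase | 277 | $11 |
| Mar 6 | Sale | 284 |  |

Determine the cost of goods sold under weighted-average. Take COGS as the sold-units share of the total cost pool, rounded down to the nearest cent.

COGS = $3,424.58

Mar 6, sell 284: 284/428 × $5,161.00 → $3,424.58
Ending inventory (cost pool remaining) = $1,736.42
Check: goods available $5,161.00 = COGS $3,424.58 + ending $1,736.42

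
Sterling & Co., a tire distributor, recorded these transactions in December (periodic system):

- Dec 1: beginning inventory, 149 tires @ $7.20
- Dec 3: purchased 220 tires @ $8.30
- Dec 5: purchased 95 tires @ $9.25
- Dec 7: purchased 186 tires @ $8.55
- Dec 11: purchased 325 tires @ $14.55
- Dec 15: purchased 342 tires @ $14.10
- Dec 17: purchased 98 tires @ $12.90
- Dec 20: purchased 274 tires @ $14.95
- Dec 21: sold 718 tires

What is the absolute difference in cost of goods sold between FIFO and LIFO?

$3,883.65

FIFO COGS: 149 @ $7.20 + 220 @ $8.30 + 95 @ $9.25 + 186 @ $8.55 + 68 @ $14.55 = $6,357.25
LIFO COGS: 274 @ $14.95 + 98 @ $12.90 + 342 @ $14.10 + 4 @ $14.55 = $10,240.90
Difference = |$6,357.25 − $10,240.90| = $3,883.65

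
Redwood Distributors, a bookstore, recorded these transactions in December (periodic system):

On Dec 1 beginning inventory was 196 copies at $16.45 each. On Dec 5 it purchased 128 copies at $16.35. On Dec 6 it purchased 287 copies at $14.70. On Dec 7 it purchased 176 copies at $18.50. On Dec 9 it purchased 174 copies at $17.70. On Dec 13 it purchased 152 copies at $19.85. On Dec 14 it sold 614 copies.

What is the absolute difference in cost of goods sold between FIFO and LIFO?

$1,408.00

FIFO COGS: 196 @ $16.45 + 128 @ $16.35 + 287 @ $14.70 + 3 @ $18.50 = $9,591.40
LIFO COGS: 152 @ $19.85 + 174 @ $17.70 + 176 @ $18.50 + 112 @ $14.70 = $10,999.40
Difference = |$9,591.40 − $10,999.40| = $1,408.00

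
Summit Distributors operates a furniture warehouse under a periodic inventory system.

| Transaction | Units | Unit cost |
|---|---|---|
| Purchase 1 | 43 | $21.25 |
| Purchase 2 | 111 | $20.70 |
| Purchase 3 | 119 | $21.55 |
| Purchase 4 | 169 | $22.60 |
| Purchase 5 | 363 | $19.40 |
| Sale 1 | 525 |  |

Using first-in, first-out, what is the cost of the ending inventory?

Ending inventory = $5,432.00

Sale 1 (525) [FIFO — oldest first]: 43 @ $21.25 + 111 @ $20.70 + 119 @ $21.55 + 169 @ $22.60 + 83 @ $19.40 = $11,205.50
Ending inventory: 280 @ $19.40 = $5,432.00
Check: goods available $16,637.50 = COGS $11,205.50 + ending $5,432.00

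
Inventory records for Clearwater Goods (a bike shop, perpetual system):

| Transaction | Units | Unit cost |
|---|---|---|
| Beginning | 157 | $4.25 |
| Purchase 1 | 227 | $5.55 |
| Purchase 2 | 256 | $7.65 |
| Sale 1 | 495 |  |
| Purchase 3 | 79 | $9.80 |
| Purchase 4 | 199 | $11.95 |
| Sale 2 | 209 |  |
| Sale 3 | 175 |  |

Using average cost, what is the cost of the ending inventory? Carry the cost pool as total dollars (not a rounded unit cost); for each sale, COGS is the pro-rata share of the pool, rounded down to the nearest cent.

Ending inventory = $371.80

After Beginning: 157 on hand, pool $667.25 (≈ $4.2500 each)
After Purchase 1: 384 on hand, pool $1,927.10 (≈ $5.0185 each)
After Purchase 2: 640 on hand, pool $3,885.50 (≈ $6.0711 each)
Sale 1, sell 495: 495/640 × $3,885.50 → $3,005.19
After Purchase 3: 224 on hand, pool $1,654.51 (≈ $7.3862 each)
After Purchase 4: 423 on hand, pool $4,032.56 (≈ $9.5332 each)
Sale 2, sell 209: 209/423 × $4,032.56 → $1,992.44
Sale 3, sell 175: 175/214 × $2,040.12 → $1,668.32
Total COGS = $3,005.19 + $1,992.44 + $1,668.32 = $6,665.95
Ending inventory (cost pool remaining) = $371.80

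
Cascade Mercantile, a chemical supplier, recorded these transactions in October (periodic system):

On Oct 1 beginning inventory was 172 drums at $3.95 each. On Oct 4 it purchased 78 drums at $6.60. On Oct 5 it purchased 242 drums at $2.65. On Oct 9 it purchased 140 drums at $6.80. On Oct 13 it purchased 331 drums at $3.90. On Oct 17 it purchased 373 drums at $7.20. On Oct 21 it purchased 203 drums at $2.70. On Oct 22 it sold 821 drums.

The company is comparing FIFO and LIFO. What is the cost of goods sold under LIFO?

FIFO COGS: 172 @ $3.95 + 78 @ $6.60 + 242 @ $2.65 + 140 @ $6.80 + 189 @ $3.90 = $3,524.60
LIFO COGS: 203 @ $2.70 + 373 @ $7.20 + 245 @ $3.90 = $4,189.20

COGS = $4,189.20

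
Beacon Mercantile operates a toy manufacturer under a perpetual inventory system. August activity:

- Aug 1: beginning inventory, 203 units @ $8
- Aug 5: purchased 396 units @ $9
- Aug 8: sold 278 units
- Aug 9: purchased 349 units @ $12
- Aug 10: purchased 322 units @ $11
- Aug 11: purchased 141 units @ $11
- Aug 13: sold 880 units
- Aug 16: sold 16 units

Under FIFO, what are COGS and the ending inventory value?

COGS = $11,862; ending inventory = $2,607

Aug 8, 278 sold [FIFO — oldest first]: 203 @ $8 + 75 @ $9 = $2,299
Aug 13, 880 sold [FIFO — oldest first]: 321 @ $9 + 349 @ $12 + 210 @ $11 = $9,387
Aug 16, 16 sold [FIFO — oldest first]: 16 @ $11 = $176
Total COGS = $2,299 + $9,387 + $176 = $11,862
Ending inventory: 96 @ $11 + 141 @ $11 = $2,607
Check: goods available $14,469 = COGS $11,862 + ending $2,607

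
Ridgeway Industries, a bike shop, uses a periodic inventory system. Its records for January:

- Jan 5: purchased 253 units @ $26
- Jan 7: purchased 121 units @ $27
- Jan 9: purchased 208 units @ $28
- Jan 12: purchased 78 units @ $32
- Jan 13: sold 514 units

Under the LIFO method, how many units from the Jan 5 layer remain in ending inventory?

146

Jan 13, 514 sold [LIFO — newest first]: 78 @ $32 + 208 @ $28 + 121 @ $27 + 107 @ $26 = $14,369
Ending inventory: 146 @ $26 = $3,796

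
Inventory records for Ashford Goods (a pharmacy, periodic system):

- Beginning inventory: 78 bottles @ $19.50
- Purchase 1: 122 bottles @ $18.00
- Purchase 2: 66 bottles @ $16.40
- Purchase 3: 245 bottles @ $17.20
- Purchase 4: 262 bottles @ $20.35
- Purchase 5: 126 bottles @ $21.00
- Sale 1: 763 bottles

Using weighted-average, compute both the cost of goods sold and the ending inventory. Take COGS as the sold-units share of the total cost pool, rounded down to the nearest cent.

COGS = $14,420.70; ending inventory = $2,570.40

Sale 1, sell 763: 763/899 × $16,991.10 → $14,420.70
Ending inventory (cost pool remaining) = $2,570.40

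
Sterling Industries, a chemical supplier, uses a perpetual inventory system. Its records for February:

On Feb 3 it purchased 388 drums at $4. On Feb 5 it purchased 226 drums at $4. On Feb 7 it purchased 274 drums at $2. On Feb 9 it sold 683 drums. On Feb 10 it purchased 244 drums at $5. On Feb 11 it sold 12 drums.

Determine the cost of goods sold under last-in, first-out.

Feb 9, 683 sold [LIFO — newest first]: 274 @ $2 + 226 @ $4 + 183 @ $4 = $2,184
Feb 11, 12 sold [LIFO — newest first]: 12 @ $5 = $60
Total COGS = $2,184 + $60 = $2,244
Ending inventory: 205 @ $4 + 232 @ $5 = $1,980
Check: goods available $4,224 = COGS $2,244 + ending $1,980

COGS = $2,244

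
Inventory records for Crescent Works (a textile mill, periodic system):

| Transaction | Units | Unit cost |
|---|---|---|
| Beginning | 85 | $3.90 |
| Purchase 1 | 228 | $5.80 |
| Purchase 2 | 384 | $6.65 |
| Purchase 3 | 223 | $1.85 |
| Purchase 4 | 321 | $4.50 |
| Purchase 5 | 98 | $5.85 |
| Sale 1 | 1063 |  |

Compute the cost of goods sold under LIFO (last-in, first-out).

COGS = $5,198.55

Sale 1 (1063) [LIFO — newest first]: 98 @ $5.85 + 321 @ $4.50 + 223 @ $1.85 + 384 @ $6.65 + 37 @ $5.80 = $5,198.55
Ending inventory: 85 @ $3.90 + 191 @ $5.80 = $1,439.30
Check: goods available $6,637.85 = COGS $5,198.55 + ending $1,439.30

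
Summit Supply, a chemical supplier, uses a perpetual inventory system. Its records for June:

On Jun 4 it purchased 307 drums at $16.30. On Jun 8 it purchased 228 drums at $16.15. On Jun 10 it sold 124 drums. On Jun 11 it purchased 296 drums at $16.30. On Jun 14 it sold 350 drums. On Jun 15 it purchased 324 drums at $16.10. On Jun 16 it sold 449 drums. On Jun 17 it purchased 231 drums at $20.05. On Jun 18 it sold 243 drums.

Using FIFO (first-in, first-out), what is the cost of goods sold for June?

COGS = $18,948.05

Jun 10, 124 sold [FIFO — oldest first]: 124 @ $16.30 = $2,021.20
Jun 14, 350 sold [FIFO — oldest first]: 183 @ $16.30 + 167 @ $16.15 = $5,679.95
Jun 16, 449 sold [FIFO — oldest first]: 61 @ $16.15 + 296 @ $16.30 + 92 @ $16.10 = $7,291.15
Jun 18, 243 sold [FIFO — oldest first]: 232 @ $16.10 + 11 @ $20.05 = $3,955.75
Total COGS = $2,021.20 + $5,679.95 + $7,291.15 + $3,955.75 = $18,948.05
Ending inventory: 220 @ $20.05 = $4,411.00
Check: goods available $23,359.05 = COGS $18,948.05 + ending $4,411.00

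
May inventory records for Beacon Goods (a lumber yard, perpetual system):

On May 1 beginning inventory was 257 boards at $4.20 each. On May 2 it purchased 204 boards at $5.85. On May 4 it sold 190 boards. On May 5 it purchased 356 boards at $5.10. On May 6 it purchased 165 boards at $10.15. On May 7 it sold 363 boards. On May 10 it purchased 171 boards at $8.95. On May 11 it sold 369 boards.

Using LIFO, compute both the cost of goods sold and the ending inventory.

COGS = $6,323.40; ending inventory = $970.20

May 4, 190 sold [LIFO — newest first]: 190 @ $5.85 = $1,111.50
May 7, 363 sold [LIFO — newest first]: 165 @ $10.15 + 198 @ $5.10 = $2,684.55
May 11, 369 sold [LIFO — newest first]: 171 @ $8.95 + 158 @ $5.10 + 14 @ $5.85 + 26 @ $4.20 = $2,527.35
Total COGS = $1,111.50 + $2,684.55 + $2,527.35 = $6,323.40
Ending inventory: 231 @ $4.20 = $970.20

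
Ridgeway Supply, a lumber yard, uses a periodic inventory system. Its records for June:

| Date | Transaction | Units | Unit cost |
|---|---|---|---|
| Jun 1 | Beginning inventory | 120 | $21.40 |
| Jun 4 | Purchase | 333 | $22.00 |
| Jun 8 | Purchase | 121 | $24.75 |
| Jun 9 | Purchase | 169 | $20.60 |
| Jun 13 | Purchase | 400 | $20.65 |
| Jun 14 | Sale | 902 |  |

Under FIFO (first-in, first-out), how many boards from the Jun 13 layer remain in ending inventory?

Jun 14, 902 sold [FIFO — oldest first]: 120 @ $21.40 + 333 @ $22.00 + 121 @ $24.75 + 169 @ $20.60 + 159 @ $20.65 = $19,653.50
Ending inventory: 241 @ $20.65 = $4,976.65

241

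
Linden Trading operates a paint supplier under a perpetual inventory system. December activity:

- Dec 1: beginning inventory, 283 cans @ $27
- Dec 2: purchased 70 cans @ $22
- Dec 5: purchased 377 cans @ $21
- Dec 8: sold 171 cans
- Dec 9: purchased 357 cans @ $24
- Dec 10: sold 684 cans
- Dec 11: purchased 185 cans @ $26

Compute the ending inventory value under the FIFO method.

Dec 8, 171 sold [FIFO — oldest first]: 171 @ $27 = $4,617
Dec 10, 684 sold [FIFO — oldest first]: 112 @ $27 + 70 @ $22 + 377 @ $21 + 125 @ $24 = $15,481
Total COGS = $4,617 + $15,481 = $20,098
Ending inventory: 232 @ $24 + 185 @ $26 = $10,378
Check: goods available $30,476 = COGS $20,098 + ending $10,378

Ending inventory = $10,378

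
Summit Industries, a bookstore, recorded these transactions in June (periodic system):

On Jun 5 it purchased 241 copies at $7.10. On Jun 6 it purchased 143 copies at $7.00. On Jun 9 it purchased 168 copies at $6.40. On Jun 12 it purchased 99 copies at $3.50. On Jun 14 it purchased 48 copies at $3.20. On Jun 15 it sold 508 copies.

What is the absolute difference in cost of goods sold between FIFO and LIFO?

FIFO COGS: 241 @ $7.10 + 143 @ $7.00 + 124 @ $6.40 = $3,505.70
LIFO COGS: 48 @ $3.20 + 99 @ $3.50 + 168 @ $6.40 + 143 @ $7.00 + 50 @ $7.10 = $2,931.30
Difference = |$3,505.70 − $2,931.30| = $574.40

$574.40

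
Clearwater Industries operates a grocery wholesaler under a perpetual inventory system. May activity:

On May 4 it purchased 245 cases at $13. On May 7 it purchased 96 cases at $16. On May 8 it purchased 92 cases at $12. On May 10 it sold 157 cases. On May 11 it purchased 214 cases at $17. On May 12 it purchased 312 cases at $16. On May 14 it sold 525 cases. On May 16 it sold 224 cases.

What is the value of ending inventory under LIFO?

May 10, 157 sold [LIFO — newest first]: 92 @ $12 + 65 @ $16 = $2,144
May 14, 525 sold [LIFO — newest first]: 312 @ $16 + 213 @ $17 = $8,613
May 16, 224 sold [LIFO — newest first]: 1 @ $17 + 31 @ $16 + 192 @ $13 = $3,009
Total COGS = $2,144 + $8,613 + $3,009 = $13,766
Ending inventory: 53 @ $13 = $689

Ending inventory = $689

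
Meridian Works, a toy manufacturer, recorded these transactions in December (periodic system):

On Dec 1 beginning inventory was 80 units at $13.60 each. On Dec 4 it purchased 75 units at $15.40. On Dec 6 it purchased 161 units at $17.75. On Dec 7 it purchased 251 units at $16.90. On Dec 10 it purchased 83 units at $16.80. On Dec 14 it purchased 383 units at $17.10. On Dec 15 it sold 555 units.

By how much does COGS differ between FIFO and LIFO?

FIFO COGS: 80 @ $13.60 + 75 @ $15.40 + 161 @ $17.75 + 239 @ $16.90 = $9,139.85
LIFO COGS: 383 @ $17.10 + 83 @ $16.80 + 89 @ $16.90 = $9,447.80
Difference = |$9,139.85 − $9,447.80| = $307.95

$307.95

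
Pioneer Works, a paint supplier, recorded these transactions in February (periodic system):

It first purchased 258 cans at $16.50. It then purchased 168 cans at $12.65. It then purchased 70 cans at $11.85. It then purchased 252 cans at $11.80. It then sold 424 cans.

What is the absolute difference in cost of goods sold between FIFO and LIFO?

$1,263.50

FIFO COGS: 258 @ $16.50 + 166 @ $12.65 = $6,356.90
LIFO COGS: 252 @ $11.80 + 70 @ $11.85 + 102 @ $12.65 = $5,093.40
Difference = |$6,356.90 − $5,093.40| = $1,263.50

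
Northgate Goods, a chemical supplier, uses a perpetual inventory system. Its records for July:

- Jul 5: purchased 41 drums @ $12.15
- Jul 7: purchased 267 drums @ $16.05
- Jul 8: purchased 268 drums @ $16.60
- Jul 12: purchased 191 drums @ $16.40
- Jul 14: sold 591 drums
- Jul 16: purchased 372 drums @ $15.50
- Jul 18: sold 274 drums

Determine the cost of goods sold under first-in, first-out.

COGS = $13,883.70

Jul 14, 591 sold [FIFO — oldest first]: 41 @ $12.15 + 267 @ $16.05 + 268 @ $16.60 + 15 @ $16.40 = $9,478.30
Jul 18, 274 sold [FIFO — oldest first]: 176 @ $16.40 + 98 @ $15.50 = $4,405.40
Total COGS = $9,478.30 + $4,405.40 = $13,883.70
Ending inventory: 274 @ $15.50 = $4,247.00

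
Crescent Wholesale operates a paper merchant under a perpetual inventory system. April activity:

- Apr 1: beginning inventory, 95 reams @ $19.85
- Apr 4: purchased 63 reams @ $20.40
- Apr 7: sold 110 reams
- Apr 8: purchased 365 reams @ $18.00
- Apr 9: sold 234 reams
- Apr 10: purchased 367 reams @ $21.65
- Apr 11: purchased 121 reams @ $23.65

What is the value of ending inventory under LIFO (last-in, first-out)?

Apr 7, 110 sold [LIFO — newest first]: 63 @ $20.40 + 47 @ $19.85 = $2,218.15
Apr 9, 234 sold [LIFO — newest first]: 234 @ $18.00 = $4,212.00
Total COGS = $2,218.15 + $4,212.00 = $6,430.15
Ending inventory: 48 @ $19.85 + 131 @ $18.00 + 367 @ $21.65 + 121 @ $23.65 = $14,118.00
Check: goods available $20,548.15 = COGS $6,430.15 + ending $14,118.00

Ending inventory = $14,118.00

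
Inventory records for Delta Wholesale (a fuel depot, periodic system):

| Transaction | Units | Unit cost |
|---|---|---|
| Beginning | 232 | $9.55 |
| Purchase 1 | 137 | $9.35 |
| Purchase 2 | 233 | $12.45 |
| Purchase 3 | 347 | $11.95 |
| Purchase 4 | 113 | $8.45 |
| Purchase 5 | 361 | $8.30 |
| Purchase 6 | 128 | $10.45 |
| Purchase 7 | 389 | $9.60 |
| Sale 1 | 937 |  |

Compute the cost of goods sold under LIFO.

Sale 1 (937) [LIFO — newest first]: 389 @ $9.60 + 128 @ $10.45 + 361 @ $8.30 + 59 @ $8.45 = $8,566.85
Ending inventory: 232 @ $9.55 + 137 @ $9.35 + 233 @ $12.45 + 347 @ $11.95 + 54 @ $8.45 = $11,000.35

COGS = $8,566.85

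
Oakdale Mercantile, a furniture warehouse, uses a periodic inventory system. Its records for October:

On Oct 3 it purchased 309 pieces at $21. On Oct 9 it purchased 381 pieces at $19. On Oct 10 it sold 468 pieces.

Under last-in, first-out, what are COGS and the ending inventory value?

Oct 10, 468 sold [LIFO — newest first]: 381 @ $19 + 87 @ $21 = $9,066
Ending inventory: 222 @ $21 = $4,662

COGS = $9,066; ending inventory = $4,662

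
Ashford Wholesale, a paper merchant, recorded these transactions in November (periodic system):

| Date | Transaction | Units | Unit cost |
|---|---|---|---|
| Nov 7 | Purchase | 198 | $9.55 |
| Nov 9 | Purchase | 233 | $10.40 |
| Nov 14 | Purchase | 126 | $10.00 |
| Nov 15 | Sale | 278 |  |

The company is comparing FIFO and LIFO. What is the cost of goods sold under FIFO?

COGS = $2,722.90

FIFO COGS: 198 @ $9.55 + 80 @ $10.40 = $2,722.90
LIFO COGS: 126 @ $10.00 + 152 @ $10.40 = $2,840.80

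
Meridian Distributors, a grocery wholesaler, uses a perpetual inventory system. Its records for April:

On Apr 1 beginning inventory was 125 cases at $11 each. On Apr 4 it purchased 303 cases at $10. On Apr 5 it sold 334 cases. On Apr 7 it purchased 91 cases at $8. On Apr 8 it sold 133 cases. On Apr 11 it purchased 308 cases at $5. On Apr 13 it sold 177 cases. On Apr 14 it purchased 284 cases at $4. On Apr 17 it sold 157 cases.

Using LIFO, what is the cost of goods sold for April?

Apr 5, 334 sold [LIFO — newest first]: 303 @ $10 + 31 @ $11 = $3,371
Apr 8, 133 sold [LIFO — newest first]: 91 @ $8 + 42 @ $11 = $1,190
Apr 13, 177 sold [LIFO — newest first]: 177 @ $5 = $885
Apr 17, 157 sold [LIFO — newest first]: 157 @ $4 = $628
Total COGS = $3,371 + $1,190 + $885 + $628 = $6,074
Ending inventory: 52 @ $11 + 131 @ $5 + 127 @ $4 = $1,735

COGS = $6,074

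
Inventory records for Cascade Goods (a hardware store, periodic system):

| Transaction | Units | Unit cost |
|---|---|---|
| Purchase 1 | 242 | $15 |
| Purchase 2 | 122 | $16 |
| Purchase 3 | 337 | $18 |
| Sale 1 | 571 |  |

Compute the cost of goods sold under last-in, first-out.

Sale 1 (571) [LIFO — newest first]: 337 @ $18 + 122 @ $16 + 112 @ $15 = $9,698
Ending inventory: 130 @ $15 = $1,950
Check: goods available $11,648 = COGS $9,698 + ending $1,950

COGS = $9,698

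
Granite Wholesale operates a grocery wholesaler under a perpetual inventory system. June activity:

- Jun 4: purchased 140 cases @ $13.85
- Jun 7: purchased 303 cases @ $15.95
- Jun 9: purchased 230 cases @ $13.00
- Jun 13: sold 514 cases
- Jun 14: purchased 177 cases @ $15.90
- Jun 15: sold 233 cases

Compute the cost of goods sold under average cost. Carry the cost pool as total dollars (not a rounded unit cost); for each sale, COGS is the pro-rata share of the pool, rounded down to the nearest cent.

After Jun 4: 140 on hand, pool $1,939.00 (≈ $13.8500 each)
After Jun 7: 443 on hand, pool $6,771.85 (≈ $15.2863 each)
After Jun 9: 673 on hand, pool $9,761.85 (≈ $14.5050 each)
Jun 13, sell 514: 514/673 × $9,761.85 → $7,455.55
After Jun 14: 336 on hand, pool $5,120.60 (≈ $15.2399 each)
Jun 15, sell 233: 233/336 × $5,120.60 → $3,550.89
Total COGS = $7,455.55 + $3,550.89 = $11,006.44
Ending inventory (cost pool remaining) = $1,569.71
Check: goods available $12,576.15 = COGS $11,006.44 + ending $1,569.71

COGS = $11,006.44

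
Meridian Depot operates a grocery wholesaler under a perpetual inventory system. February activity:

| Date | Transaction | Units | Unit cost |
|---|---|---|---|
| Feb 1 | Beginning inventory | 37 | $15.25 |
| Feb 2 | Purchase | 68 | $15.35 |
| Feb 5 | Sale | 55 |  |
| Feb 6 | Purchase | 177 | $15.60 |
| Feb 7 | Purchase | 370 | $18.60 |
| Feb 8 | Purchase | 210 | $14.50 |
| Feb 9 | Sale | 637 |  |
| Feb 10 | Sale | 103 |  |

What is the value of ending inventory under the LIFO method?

Ending inventory = $1,029.00

Feb 5, 55 sold [LIFO — newest first]: 55 @ $15.35 = $844.25
Feb 9, 637 sold [LIFO — newest first]: 210 @ $14.50 + 370 @ $18.60 + 57 @ $15.60 = $10,816.20
Feb 10, 103 sold [LIFO — newest first]: 103 @ $15.60 = $1,606.80
Total COGS = $844.25 + $10,816.20 + $1,606.80 = $13,267.25
Ending inventory: 37 @ $15.25 + 13 @ $15.35 + 17 @ $15.60 = $1,029.00
Check: goods available $14,296.25 = COGS $13,267.25 + ending $1,029.00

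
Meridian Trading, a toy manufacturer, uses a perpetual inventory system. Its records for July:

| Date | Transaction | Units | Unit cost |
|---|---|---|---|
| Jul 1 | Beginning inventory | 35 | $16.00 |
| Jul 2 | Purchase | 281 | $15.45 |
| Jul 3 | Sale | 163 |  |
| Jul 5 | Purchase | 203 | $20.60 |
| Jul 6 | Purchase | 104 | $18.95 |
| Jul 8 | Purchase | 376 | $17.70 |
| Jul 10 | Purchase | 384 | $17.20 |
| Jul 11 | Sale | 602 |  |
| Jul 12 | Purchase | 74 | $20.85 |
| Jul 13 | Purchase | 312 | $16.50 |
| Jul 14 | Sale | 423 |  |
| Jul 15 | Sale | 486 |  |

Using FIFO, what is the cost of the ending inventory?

Jul 3, 163 sold [FIFO — oldest first]: 35 @ $16.00 + 128 @ $15.45 = $2,537.60
Jul 11, 602 sold [FIFO — oldest first]: 153 @ $15.45 + 203 @ $20.60 + 104 @ $18.95 + 142 @ $17.70 = $11,029.85
Jul 14, 423 sold [FIFO — oldest first]: 234 @ $17.70 + 189 @ $17.20 = $7,392.60
Jul 15, 486 sold [FIFO — oldest first]: 195 @ $17.20 + 74 @ $20.85 + 217 @ $16.50 = $8,477.40
Total COGS = $2,537.60 + $11,029.85 + $7,392.60 + $8,477.40 = $29,437.45
Ending inventory: 95 @ $16.50 = $1,567.50

Ending inventory = $1,567.50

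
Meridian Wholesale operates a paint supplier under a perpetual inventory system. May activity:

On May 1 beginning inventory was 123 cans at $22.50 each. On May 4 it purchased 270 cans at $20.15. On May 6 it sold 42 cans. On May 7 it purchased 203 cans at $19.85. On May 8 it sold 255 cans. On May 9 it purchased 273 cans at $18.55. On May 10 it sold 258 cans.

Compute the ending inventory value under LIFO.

Ending inventory = $6,592.15

May 6, 42 sold [LIFO — newest first]: 42 @ $20.15 = $846.30
May 8, 255 sold [LIFO — newest first]: 203 @ $19.85 + 52 @ $20.15 = $5,077.35
May 10, 258 sold [LIFO — newest first]: 258 @ $18.55 = $4,785.90
Total COGS = $846.30 + $5,077.35 + $4,785.90 = $10,709.55
Ending inventory: 123 @ $22.50 + 176 @ $20.15 + 15 @ $18.55 = $6,592.15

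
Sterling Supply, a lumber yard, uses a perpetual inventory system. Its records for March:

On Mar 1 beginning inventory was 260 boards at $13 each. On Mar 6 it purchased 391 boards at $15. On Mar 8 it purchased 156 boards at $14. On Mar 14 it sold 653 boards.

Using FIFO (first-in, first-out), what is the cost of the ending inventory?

Mar 14, 653 sold [FIFO — oldest first]: 260 @ $13 + 391 @ $15 + 2 @ $14 = $9,273
Ending inventory: 154 @ $14 = $2,156

Ending inventory = $2,156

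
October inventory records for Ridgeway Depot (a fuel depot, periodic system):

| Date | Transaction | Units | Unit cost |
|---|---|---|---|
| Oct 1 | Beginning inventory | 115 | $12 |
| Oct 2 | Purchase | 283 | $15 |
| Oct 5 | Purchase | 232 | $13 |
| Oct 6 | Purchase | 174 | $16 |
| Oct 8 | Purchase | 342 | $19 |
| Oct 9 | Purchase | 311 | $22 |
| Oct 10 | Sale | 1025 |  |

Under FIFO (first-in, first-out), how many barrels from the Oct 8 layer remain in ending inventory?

121

Oct 10, 1025 sold [FIFO — oldest first]: 115 @ $12 + 283 @ $15 + 232 @ $13 + 174 @ $16 + 221 @ $19 = $15,624
Ending inventory: 121 @ $19 + 311 @ $22 = $9,141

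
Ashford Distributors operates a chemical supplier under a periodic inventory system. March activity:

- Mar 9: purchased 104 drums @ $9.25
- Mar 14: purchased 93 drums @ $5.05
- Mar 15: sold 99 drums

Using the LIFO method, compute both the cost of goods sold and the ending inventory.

Mar 15, 99 sold [LIFO — newest first]: 93 @ $5.05 + 6 @ $9.25 = $525.15
Ending inventory: 98 @ $9.25 = $906.50

COGS = $525.15; ending inventory = $906.50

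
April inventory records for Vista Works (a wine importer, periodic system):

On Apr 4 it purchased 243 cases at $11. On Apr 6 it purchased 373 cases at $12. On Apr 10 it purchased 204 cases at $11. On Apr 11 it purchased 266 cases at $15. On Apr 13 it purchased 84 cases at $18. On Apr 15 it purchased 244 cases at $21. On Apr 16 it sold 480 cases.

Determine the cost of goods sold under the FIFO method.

COGS = $5,517

Apr 16, 480 sold [FIFO — oldest first]: 243 @ $11 + 237 @ $12 = $5,517
Ending inventory: 136 @ $12 + 204 @ $11 + 266 @ $15 + 84 @ $18 + 244 @ $21 = $14,502
Check: goods available $20,019 = COGS $5,517 + ending $14,502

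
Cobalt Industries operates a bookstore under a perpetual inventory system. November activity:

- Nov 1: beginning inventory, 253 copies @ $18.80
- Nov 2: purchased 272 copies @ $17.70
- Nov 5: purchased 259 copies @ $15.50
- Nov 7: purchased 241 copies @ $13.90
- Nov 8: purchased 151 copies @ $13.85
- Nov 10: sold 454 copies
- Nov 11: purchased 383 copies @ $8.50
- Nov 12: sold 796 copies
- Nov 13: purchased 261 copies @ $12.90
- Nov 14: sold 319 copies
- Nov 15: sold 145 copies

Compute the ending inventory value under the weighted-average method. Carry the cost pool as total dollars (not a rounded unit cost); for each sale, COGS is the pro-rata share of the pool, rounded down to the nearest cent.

After Nov 1: 253 on hand, pool $4,756.40 (≈ $18.8000 each)
After Nov 2: 525 on hand, pool $9,570.80 (≈ $18.2301 each)
After Nov 5: 784 on hand, pool $13,585.30 (≈ $17.3282 each)
After Nov 7: 1025 on hand, pool $16,935.20 (≈ $16.5221 each)
After Nov 8: 1176 on hand, pool $19,026.55 (≈ $16.1790 each)
Nov 10, sell 454: 454/1176 × $19,026.55 → $7,345.28
After Nov 11: 1105 on hand, pool $14,936.77 (≈ $13.5174 each)
Nov 12, sell 796: 796/1105 × $14,936.77 → $10,759.88
After Nov 13: 570 on hand, pool $7,543.79 (≈ $13.2347 each)
Nov 14, sell 319: 319/570 × $7,543.79 → $4,221.87
Nov 15, sell 145: 145/251 × $3,321.92 → $1,919.03
Total COGS = $7,345.28 + $10,759.88 + $4,221.87 + $1,919.03 = $24,246.06
Ending inventory (cost pool remaining) = $1,402.89
Check: goods available $25,648.95 = COGS $24,246.06 + ending $1,402.89

Ending inventory = $1,402.89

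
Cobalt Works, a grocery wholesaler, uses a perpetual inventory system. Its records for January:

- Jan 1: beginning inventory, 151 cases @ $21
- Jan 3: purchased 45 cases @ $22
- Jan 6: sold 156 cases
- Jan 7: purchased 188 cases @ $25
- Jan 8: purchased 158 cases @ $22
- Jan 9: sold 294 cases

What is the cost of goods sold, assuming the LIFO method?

Jan 6, 156 sold [LIFO — newest first]: 45 @ $22 + 111 @ $21 = $3,321
Jan 9, 294 sold [LIFO — newest first]: 158 @ $22 + 136 @ $25 = $6,876
Total COGS = $3,321 + $6,876 = $10,197
Ending inventory: 40 @ $21 + 52 @ $25 = $2,140

COGS = $10,197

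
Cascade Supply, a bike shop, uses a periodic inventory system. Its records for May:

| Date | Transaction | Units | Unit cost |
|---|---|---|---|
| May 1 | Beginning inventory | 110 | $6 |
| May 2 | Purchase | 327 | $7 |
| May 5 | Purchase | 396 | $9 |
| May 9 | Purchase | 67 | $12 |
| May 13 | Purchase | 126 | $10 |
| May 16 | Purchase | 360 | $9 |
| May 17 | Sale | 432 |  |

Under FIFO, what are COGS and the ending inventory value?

COGS = $2,914; ending inventory = $8,903

May 17, 432 sold [FIFO — oldest first]: 110 @ $6 + 322 @ $7 = $2,914
Ending inventory: 5 @ $7 + 396 @ $9 + 67 @ $12 + 126 @ $10 + 360 @ $9 = $8,903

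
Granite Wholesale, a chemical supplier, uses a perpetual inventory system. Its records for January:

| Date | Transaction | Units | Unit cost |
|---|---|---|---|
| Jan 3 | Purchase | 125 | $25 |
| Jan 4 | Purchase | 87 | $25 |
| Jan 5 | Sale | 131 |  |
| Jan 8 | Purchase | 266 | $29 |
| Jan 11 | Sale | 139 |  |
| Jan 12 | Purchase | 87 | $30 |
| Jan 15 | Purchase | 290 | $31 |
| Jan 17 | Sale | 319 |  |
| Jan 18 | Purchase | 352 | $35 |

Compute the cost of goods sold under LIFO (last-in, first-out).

Jan 5, 131 sold [LIFO — newest first]: 87 @ $25 + 44 @ $25 = $3,275
Jan 11, 139 sold [LIFO — newest first]: 139 @ $29 = $4,031
Jan 17, 319 sold [LIFO — newest first]: 290 @ $31 + 29 @ $30 = $9,860
Total COGS = $3,275 + $4,031 + $9,860 = $17,166
Ending inventory: 81 @ $25 + 127 @ $29 + 58 @ $30 + 352 @ $35 = $19,768

COGS = $17,166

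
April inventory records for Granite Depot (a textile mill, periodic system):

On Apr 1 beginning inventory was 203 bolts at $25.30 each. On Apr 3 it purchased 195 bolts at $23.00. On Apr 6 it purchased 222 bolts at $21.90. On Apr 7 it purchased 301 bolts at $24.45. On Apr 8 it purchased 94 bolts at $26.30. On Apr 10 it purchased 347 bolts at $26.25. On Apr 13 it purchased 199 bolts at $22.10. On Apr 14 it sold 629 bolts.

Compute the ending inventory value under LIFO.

Ending inventory = $22,131.45

Apr 14, 629 sold [LIFO — newest first]: 199 @ $22.10 + 347 @ $26.25 + 83 @ $26.30 = $15,689.55
Ending inventory: 203 @ $25.30 + 195 @ $23.00 + 222 @ $21.90 + 301 @ $24.45 + 11 @ $26.30 = $22,131.45
Check: goods available $37,821.00 = COGS $15,689.55 + ending $22,131.45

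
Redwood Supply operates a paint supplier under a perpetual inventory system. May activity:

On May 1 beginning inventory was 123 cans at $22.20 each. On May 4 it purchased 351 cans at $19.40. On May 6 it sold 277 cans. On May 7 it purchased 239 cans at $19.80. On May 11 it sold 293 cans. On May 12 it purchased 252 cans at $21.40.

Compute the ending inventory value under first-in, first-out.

Ending inventory = $8,224.20

May 6, 277 sold [FIFO — oldest first]: 123 @ $22.20 + 154 @ $19.40 = $5,718.20
May 11, 293 sold [FIFO — oldest first]: 197 @ $19.40 + 96 @ $19.80 = $5,722.60
Total COGS = $5,718.20 + $5,722.60 = $11,440.80
Ending inventory: 143 @ $19.80 + 252 @ $21.40 = $8,224.20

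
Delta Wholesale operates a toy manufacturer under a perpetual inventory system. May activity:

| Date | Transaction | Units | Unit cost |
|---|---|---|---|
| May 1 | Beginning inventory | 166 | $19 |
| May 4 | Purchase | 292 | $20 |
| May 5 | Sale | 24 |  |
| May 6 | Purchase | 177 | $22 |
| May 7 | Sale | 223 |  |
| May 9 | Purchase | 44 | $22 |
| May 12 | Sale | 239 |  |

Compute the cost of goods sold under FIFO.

May 5, 24 sold [FIFO — oldest first]: 24 @ $19 = $456
May 7, 223 sold [FIFO — oldest first]: 142 @ $19 + 81 @ $20 = $4,318
May 12, 239 sold [FIFO — oldest first]: 211 @ $20 + 28 @ $22 = $4,836
Total COGS = $456 + $4,318 + $4,836 = $9,610
Ending inventory: 149 @ $22 + 44 @ $22 = $4,246

COGS = $9,610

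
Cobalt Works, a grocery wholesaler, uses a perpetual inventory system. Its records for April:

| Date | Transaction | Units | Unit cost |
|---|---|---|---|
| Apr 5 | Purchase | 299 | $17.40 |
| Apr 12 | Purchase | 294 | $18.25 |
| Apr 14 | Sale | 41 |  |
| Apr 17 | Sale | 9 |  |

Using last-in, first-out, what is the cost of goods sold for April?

Apr 14, 41 sold [LIFO — newest first]: 41 @ $18.25 = $748.25
Apr 17, 9 sold [LIFO — newest first]: 9 @ $18.25 = $164.25
Total COGS = $748.25 + $164.25 = $912.50
Ending inventory: 299 @ $17.40 + 244 @ $18.25 = $9,655.60
Check: goods available $10,568.10 = COGS $912.50 + ending $9,655.60

COGS = $912.50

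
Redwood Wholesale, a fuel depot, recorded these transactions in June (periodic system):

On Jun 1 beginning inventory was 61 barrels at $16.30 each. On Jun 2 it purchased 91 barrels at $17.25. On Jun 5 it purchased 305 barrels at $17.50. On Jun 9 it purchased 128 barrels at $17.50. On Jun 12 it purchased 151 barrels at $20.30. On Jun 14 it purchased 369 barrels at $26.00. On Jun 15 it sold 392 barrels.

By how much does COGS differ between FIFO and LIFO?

$3,296.85

FIFO COGS: 61 @ $16.30 + 91 @ $17.25 + 240 @ $17.50 = $6,764.05
LIFO COGS: 369 @ $26.00 + 23 @ $20.30 = $10,060.90
Difference = |$6,764.05 − $10,060.90| = $3,296.85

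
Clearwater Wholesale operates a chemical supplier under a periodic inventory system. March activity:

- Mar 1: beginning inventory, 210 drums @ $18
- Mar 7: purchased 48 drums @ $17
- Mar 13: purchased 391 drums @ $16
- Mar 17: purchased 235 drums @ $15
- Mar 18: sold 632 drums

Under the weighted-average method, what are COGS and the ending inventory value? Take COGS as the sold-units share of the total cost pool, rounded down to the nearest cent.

COGS = $10,278.57; ending inventory = $4,098.43

Mar 18, sell 632: 632/884 × $14,377.00 → $10,278.57
Ending inventory (cost pool remaining) = $4,098.43
Check: goods available $14,377.00 = COGS $10,278.57 + ending $4,098.43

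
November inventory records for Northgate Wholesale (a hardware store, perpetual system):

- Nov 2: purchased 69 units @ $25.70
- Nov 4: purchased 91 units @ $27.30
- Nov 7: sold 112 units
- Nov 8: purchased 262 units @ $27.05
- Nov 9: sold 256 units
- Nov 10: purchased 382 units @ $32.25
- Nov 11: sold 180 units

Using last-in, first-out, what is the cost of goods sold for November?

COGS = $15,753.80

Nov 7, 112 sold [LIFO — newest first]: 91 @ $27.30 + 21 @ $25.70 = $3,024.00
Nov 9, 256 sold [LIFO — newest first]: 256 @ $27.05 = $6,924.80
Nov 11, 180 sold [LIFO — newest first]: 180 @ $32.25 = $5,805.00
Total COGS = $3,024.00 + $6,924.80 + $5,805.00 = $15,753.80
Ending inventory: 48 @ $25.70 + 6 @ $27.05 + 202 @ $32.25 = $7,910.40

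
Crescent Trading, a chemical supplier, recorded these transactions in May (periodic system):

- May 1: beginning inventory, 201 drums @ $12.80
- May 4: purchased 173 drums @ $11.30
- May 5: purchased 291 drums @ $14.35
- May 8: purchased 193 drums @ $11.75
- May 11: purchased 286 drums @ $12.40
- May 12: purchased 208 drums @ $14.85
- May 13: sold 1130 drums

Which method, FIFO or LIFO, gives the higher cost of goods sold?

LIFO

FIFO COGS: 201 @ $12.80 + 173 @ $11.30 + 291 @ $14.35 + 193 @ $11.75 + 272 @ $12.40 = $14,344.10
LIFO COGS: 208 @ $14.85 + 286 @ $12.40 + 193 @ $11.75 + 291 @ $14.35 + 152 @ $11.30 = $14,796.40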